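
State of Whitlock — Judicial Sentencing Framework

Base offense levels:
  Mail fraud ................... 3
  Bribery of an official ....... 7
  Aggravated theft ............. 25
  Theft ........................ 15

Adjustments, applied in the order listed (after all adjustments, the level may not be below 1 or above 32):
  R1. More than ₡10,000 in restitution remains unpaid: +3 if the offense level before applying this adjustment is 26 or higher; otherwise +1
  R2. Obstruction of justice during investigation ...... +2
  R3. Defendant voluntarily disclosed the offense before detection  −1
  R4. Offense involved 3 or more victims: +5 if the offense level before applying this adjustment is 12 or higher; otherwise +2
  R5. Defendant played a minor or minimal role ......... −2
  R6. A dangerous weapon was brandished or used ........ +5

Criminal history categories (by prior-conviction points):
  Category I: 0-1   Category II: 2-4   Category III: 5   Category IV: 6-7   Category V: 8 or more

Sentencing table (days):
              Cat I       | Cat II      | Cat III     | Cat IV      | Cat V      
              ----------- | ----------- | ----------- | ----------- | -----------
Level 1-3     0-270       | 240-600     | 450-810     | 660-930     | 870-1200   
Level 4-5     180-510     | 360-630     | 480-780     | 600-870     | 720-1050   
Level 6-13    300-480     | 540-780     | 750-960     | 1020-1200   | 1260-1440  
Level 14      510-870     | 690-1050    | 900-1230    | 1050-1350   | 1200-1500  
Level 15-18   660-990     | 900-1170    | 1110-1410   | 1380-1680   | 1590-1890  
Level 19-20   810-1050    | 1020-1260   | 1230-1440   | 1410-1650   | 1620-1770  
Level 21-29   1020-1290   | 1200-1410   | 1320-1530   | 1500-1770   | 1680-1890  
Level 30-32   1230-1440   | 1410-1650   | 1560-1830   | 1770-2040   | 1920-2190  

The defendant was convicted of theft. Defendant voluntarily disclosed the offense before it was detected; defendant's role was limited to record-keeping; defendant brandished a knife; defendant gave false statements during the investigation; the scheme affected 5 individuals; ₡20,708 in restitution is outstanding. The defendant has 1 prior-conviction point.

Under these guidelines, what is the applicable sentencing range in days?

Base offense level for theft: 15.
R1 applies (level before this adjustment is 15 < 26, so +1): 15 + 1 = 16.
R2 applies: 16 + 2 = 18.
R3 applies: 18 − 1 = 17.
R4 applies (level before this adjustment is 17 ≥ 12, so +5): 17 + 5 = 22.
R5 applies: 22 − 2 = 20.
R6 applies: 20 + 5 = 25.
Final offense level: 25.
Criminal history: 1 prior point → Category I (0-1).
Level 25 falls in the 21-29 band.
Grid: Level 21-29 × Category I = 1020-1290 days.

1020-1290 days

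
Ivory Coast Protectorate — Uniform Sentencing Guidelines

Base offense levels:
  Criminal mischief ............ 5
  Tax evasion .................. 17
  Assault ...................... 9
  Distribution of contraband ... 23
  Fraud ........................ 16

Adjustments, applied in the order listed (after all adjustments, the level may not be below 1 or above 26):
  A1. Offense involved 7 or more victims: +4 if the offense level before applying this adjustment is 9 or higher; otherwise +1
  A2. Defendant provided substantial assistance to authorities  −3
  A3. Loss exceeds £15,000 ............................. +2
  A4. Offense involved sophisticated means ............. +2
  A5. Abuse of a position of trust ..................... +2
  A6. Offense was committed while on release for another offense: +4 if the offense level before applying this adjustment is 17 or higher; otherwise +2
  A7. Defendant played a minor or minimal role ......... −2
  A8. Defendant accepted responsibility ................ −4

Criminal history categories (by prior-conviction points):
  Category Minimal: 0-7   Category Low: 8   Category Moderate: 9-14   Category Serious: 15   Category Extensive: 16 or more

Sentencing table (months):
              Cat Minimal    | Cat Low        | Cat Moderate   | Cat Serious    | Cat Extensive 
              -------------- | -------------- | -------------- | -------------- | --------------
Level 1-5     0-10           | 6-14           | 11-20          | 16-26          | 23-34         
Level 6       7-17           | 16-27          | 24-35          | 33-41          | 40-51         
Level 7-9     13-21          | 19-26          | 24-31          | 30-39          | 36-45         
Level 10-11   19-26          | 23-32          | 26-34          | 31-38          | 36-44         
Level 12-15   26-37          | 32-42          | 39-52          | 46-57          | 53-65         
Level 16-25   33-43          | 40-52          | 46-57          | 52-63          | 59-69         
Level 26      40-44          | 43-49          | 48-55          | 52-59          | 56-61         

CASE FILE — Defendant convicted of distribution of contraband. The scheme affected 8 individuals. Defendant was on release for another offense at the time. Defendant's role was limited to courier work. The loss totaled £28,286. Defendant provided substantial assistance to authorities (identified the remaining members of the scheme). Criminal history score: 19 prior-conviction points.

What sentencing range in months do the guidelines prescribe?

Base offense level for distribution of contraband: 23.
A1 applies (level before this adjustment is 23 ≥ 9, so +4): 23 + 4 = 27.
A2 applies: 27 − 3 = 24.
A3 applies: 24 + 2 = 26.
A4 does not apply.
A5 does not apply.
A6 applies (level before this adjustment is 26 ≥ 17, so +4): 26 + 4 = 30.
A7 applies: 30 − 2 = 28.
A8 does not apply.
Level 28 exceeds the maximum of 26; capped at 26.
Final offense level: 26.
Criminal history: 19 prior points → Category Extensive (16+).
Level 26 falls in the 26 band.
Grid: Level 26 × Category Extensive = 56-61 months.

56-61 months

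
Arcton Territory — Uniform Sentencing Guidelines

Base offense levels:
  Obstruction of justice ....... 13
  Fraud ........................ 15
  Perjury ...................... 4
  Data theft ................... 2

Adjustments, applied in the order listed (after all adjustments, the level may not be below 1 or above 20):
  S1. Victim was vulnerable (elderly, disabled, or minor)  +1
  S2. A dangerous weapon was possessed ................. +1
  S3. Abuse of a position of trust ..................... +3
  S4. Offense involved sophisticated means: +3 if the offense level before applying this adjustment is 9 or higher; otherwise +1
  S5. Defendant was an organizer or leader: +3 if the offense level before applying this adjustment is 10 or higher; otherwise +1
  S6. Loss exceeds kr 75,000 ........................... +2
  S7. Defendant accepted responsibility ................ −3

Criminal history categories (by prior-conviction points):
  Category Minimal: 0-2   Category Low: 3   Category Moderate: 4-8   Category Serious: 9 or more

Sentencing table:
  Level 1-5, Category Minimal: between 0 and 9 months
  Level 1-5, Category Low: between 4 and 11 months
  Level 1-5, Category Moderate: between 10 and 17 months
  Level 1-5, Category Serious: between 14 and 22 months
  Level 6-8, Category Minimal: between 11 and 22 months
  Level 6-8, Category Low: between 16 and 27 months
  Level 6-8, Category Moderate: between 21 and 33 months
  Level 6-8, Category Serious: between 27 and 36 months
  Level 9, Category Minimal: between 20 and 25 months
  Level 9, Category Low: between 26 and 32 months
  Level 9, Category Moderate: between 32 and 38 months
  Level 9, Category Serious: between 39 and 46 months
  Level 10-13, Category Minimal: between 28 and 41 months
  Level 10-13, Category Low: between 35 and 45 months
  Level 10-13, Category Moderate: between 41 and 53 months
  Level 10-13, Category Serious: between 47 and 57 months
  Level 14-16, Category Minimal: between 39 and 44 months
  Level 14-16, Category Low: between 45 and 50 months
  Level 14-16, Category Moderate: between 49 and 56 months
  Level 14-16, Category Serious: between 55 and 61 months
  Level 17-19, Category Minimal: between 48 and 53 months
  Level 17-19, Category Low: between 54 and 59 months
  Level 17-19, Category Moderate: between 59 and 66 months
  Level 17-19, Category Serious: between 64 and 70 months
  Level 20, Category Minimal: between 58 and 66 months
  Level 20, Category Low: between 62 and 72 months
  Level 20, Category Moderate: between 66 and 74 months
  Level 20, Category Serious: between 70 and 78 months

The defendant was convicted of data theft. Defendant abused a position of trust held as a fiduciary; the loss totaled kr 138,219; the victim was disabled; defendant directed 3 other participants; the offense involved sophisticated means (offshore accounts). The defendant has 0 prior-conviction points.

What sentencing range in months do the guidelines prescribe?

28-41 months

Base offense level for data theft: 2.
S1 applies: 2 + 1 = 3.
S3 applies: 3 + 3 = 6.
S4 applies (level before this adjustment is 6 < 9, so +1): 6 + 1 = 7.
S5 applies (level before this adjustment is 7 < 10, so +1): 7 + 1 = 8.
S6 applies: 8 + 2 = 10.
Final offense level: 10.
Criminal history: 0 prior points → Category Minimal (0-2).
Level 10 falls in the 10-13 band.
Grid: Level 10-13 × Category Minimal = 28-41 months.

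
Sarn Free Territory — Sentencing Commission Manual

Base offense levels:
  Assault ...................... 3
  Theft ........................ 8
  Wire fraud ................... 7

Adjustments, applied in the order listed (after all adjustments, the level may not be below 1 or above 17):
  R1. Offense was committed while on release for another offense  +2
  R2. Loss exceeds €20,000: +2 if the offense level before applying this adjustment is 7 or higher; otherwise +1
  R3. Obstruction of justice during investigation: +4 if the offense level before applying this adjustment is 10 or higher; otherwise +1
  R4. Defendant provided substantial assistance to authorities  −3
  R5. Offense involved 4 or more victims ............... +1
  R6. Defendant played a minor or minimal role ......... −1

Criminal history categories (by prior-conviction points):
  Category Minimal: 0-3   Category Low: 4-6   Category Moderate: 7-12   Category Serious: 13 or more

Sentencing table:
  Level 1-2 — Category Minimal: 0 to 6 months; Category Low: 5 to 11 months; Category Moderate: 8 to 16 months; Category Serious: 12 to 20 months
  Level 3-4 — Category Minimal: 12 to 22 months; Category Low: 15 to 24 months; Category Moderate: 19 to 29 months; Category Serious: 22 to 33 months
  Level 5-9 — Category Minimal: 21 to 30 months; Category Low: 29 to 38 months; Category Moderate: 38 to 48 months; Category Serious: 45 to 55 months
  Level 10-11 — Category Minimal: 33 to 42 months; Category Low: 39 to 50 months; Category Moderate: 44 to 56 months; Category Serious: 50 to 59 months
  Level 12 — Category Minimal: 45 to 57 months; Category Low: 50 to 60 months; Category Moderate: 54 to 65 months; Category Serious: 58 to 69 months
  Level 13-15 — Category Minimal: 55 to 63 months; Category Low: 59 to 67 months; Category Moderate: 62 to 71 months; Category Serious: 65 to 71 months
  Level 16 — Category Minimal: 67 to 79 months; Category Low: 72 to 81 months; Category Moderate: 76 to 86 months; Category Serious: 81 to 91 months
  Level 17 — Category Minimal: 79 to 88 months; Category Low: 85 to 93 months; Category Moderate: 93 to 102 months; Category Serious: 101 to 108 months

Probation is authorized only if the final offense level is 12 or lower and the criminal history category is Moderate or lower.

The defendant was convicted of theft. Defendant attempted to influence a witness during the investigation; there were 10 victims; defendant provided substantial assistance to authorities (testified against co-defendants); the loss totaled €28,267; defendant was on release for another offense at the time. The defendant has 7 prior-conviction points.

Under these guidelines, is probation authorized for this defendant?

No

Base offense level for theft: 8.
R1 applies: 8 + 2 = 10.
R2 applies (level before this adjustment is 10 ≥ 7, so +2): 10 + 2 = 12.
R3 applies (level before this adjustment is 12 ≥ 10, so +4): 12 + 4 = 16.
R4 applies: 16 − 3 = 13.
R5 applies: 13 + 1 = 14.
Final offense level: 14.
Criminal history: 7 prior points → Category Moderate (7-12).
Level 14 falls in the 13-15 band.
Grid: Level 13-15 × Category Moderate = 62-71 months.
Probation check: level 14 > 12 and category Moderate ≤ Moderate → not eligible.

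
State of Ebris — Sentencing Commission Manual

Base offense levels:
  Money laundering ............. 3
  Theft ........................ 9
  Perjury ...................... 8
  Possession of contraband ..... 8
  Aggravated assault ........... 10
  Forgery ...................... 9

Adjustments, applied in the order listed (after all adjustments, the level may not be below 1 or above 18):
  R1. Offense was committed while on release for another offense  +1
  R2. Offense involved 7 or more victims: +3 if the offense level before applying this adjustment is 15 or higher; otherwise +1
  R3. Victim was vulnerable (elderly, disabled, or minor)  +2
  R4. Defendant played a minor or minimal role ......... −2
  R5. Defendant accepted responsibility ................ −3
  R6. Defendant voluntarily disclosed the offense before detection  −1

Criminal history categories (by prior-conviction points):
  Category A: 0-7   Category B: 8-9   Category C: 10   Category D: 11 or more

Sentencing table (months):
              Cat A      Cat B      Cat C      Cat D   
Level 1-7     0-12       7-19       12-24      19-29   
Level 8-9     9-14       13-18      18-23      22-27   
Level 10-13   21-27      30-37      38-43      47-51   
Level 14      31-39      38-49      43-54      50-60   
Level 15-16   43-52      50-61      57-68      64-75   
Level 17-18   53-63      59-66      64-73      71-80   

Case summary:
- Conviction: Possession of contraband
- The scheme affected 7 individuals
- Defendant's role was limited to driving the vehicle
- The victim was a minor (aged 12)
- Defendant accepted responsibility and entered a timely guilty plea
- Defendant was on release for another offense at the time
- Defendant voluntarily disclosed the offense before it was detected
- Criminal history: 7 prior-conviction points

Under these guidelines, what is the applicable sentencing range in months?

Base offense level for possession of contraband: 8.
R1 applies: 8 + 1 = 9.
R2 applies (level before this adjustment is 9 < 15, so +1): 9 + 1 = 10.
R3 applies: 10 + 2 = 12.
R4 applies: 12 − 2 = 10.
R5 applies: 10 − 3 = 7.
R6 applies: 7 − 1 = 6.
Final offense level: 6.
Criminal history: 7 prior points → Category A (0-7).
Level 6 falls in the 1-7 band.
Grid: Level 1-7 × Category A = 0-12 months.

0-12 months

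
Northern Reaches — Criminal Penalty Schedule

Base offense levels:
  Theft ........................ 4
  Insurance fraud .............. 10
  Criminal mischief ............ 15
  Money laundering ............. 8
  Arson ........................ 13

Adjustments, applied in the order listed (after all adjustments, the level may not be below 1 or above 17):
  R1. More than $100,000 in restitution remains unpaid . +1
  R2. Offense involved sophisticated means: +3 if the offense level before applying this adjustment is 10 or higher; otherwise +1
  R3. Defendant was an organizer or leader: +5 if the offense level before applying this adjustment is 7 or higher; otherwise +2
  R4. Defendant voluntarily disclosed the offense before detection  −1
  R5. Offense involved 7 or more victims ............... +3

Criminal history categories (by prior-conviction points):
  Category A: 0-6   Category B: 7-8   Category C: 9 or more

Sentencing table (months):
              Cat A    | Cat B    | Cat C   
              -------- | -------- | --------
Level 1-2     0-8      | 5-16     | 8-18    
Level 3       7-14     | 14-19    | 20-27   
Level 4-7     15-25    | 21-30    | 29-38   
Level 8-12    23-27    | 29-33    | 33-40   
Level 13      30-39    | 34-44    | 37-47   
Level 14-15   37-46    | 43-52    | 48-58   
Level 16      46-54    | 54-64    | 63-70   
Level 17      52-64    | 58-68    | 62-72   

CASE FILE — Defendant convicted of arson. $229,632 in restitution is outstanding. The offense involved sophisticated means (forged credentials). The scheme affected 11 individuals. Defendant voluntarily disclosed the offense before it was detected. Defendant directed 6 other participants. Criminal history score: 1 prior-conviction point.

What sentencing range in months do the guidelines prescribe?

52-64 months

Base offense level for arson: 13.
R1 applies: 13 + 1 = 14.
R2 applies (level before this adjustment is 14 ≥ 10, so +3): 14 + 3 = 17.
R3 applies (level before this adjustment is 17 ≥ 7, so +5): 17 + 5 = 22.
R4 applies: 22 − 1 = 21.
R5 applies: 21 + 3 = 24.
Level 24 exceeds the maximum of 17; capped at 17.
Final offense level: 17.
Criminal history: 1 prior point → Category A (0-6).
Level 17 falls in the 17 band.
Grid: Level 17 × Category A = 52-64 months.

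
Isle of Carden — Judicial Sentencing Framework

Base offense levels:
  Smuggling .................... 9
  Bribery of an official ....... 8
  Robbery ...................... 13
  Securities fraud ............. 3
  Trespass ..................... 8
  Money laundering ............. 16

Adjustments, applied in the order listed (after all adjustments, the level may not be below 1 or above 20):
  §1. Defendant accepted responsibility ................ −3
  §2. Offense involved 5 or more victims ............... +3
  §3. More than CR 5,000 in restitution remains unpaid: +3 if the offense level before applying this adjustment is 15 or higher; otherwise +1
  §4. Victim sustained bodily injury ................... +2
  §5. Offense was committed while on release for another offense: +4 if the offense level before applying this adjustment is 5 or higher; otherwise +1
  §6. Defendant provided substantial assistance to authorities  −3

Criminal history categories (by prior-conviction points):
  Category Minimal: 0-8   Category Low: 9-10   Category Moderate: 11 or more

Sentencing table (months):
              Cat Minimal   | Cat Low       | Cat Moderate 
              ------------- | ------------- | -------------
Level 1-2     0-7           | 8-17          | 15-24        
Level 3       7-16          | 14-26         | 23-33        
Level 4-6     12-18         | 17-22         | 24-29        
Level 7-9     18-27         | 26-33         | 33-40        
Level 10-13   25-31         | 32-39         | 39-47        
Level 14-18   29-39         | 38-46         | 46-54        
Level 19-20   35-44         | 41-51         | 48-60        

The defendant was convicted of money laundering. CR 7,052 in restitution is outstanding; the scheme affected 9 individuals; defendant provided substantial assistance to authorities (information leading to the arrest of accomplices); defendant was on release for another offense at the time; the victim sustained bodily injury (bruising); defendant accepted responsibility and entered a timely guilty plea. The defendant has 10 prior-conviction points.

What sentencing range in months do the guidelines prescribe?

Base offense level for money laundering: 16.
§1 applies: 16 − 3 = 13.
§2 applies: 13 + 3 = 16.
§3 applies (level before this adjustment is 16 ≥ 15, so +3): 16 + 3 = 19.
§4 applies: 19 + 2 = 21.
§5 applies (level before this adjustment is 21 ≥ 5, so +4): 21 + 4 = 25.
§6 applies: 25 − 3 = 22.
Level 22 exceeds the maximum of 20; capped at 20.
Final offense level: 20.
Criminal history: 10 prior points → Category Low (9-10).
Level 20 falls in the 19-20 band.
Grid: Level 19-20 × Category Low = 41-51 months.

41-51 months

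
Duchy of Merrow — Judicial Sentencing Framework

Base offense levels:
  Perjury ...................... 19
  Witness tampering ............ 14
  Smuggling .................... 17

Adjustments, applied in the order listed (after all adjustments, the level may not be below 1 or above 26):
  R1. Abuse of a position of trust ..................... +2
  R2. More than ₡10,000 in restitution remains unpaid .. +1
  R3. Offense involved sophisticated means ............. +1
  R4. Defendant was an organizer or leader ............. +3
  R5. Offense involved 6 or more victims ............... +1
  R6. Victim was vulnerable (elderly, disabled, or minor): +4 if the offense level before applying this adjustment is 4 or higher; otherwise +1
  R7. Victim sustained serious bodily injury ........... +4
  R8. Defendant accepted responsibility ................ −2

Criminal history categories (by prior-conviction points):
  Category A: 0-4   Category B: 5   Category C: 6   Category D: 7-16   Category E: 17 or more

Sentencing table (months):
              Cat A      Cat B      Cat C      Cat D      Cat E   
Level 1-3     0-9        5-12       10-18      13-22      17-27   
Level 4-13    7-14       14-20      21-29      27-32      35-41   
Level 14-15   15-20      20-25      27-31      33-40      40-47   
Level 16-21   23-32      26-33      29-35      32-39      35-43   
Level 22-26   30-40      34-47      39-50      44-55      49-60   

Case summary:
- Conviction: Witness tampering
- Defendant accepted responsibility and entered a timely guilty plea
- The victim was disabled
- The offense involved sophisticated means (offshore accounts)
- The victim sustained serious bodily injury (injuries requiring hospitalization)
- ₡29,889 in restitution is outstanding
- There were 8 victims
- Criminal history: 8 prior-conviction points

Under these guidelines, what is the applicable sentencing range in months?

Base offense level for witness tampering: 14.
R2 applies: 14 + 1 = 15.
R3 applies: 15 + 1 = 16.
R5 applies: 16 + 1 = 17.
R6 applies (level before this adjustment is 17 ≥ 4, so +4): 17 + 4 = 21.
R7 applies: 21 + 4 = 25.
R8 applies: 25 − 2 = 23.
Final offense level: 23.
Criminal history: 8 prior points → Category D (7-16).
Level 23 falls in the 22-26 band.
Grid: Level 22-26 × Category D = 44-55 months.

44-55 months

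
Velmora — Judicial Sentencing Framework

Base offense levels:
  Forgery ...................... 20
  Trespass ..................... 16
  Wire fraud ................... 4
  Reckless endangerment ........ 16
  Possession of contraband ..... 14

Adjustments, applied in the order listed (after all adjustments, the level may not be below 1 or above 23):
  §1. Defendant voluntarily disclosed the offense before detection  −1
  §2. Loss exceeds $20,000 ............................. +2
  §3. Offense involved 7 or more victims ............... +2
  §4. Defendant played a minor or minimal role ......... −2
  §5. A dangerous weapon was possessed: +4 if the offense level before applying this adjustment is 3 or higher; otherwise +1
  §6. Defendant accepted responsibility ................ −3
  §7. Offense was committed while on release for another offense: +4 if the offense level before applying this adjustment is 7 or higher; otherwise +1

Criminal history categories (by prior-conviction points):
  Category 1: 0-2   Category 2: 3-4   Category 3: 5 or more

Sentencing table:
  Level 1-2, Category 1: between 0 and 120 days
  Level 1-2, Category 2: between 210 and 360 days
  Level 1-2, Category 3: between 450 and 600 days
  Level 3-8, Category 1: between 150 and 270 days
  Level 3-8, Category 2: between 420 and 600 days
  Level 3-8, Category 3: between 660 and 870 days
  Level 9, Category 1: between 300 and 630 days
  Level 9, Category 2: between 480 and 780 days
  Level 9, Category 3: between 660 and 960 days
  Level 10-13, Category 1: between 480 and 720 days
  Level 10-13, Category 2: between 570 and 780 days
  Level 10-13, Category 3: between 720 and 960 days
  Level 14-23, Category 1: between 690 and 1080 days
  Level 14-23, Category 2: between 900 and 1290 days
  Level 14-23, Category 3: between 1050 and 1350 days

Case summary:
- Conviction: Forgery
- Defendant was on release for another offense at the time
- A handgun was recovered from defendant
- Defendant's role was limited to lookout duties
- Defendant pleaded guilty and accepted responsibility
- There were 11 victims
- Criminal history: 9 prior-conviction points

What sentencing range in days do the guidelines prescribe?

Base offense level for forgery: 20.
§2 does not apply.
§3 applies: 20 + 2 = 22.
§4 applies: 22 − 2 = 20.
§5 applies (level before this adjustment is 20 ≥ 3, so +4): 20 + 4 = 24.
§6 applies: 24 − 3 = 21.
§7 applies (level before this adjustment is 21 ≥ 7, so +4): 21 + 4 = 25.
Level 25 exceeds the maximum of 23; capped at 23.
Final offense level: 23.
Criminal history: 9 prior points → Category 3 (5+).
Level 23 falls in the 14-23 band.
Grid: Level 14-23 × Category 3 = 1050-1350 days.

1050-1350 days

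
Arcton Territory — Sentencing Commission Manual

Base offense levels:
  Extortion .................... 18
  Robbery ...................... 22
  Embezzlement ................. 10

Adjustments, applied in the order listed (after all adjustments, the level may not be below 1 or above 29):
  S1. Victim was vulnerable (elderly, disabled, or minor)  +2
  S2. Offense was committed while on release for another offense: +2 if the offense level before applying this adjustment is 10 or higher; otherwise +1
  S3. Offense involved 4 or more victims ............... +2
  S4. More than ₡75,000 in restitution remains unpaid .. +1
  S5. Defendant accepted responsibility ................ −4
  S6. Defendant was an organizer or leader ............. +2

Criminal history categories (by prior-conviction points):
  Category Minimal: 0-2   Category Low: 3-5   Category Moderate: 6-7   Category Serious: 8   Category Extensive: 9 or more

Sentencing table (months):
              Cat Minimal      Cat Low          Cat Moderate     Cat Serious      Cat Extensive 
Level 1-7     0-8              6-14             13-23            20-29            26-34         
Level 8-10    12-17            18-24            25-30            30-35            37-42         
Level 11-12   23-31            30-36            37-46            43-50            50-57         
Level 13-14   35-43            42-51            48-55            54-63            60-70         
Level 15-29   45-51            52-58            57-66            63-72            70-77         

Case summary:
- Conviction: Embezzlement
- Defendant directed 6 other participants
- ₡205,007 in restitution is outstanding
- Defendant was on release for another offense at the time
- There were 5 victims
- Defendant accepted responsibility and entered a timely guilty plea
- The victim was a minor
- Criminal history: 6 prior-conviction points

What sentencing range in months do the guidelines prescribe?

Base offense level for embezzlement: 10.
S1 applies: 10 + 2 = 12.
S2 applies (level before this adjustment is 12 ≥ 10, so +2): 12 + 2 = 14.
S3 applies: 14 + 2 = 16.
S4 applies: 16 + 1 = 17.
S5 applies: 17 − 4 = 13.
S6 applies: 13 + 2 = 15.
Final offense level: 15.
Criminal history: 6 prior points → Category Moderate (6-7).
Level 15 falls in the 15-29 band.
Grid: Level 15-29 × Category Moderate = 57-66 months.

57-66 months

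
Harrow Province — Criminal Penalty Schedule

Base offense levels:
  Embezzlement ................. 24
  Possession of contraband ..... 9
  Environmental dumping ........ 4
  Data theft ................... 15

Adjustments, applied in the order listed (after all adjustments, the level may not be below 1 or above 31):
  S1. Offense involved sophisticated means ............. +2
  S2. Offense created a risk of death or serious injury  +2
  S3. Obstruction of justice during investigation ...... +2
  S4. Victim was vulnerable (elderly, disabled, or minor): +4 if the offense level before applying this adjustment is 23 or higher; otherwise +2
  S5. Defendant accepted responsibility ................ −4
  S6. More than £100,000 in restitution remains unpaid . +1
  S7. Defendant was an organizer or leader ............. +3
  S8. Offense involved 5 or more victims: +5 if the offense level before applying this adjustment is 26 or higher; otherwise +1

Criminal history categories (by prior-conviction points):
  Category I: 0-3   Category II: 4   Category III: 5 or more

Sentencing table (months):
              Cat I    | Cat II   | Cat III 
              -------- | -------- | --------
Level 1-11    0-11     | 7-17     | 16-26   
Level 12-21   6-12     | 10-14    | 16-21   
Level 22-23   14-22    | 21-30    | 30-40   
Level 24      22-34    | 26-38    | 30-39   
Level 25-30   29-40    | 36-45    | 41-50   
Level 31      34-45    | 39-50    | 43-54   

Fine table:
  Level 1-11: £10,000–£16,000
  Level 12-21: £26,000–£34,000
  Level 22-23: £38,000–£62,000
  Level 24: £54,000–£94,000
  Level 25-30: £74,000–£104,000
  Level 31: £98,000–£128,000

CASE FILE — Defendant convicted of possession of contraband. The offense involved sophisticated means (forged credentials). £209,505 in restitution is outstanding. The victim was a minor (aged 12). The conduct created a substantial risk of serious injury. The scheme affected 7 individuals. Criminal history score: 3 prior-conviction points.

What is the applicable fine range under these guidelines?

Base offense level for possession of contraband: 9.
S1 applies: 9 + 2 = 11.
S2 applies: 11 + 2 = 13.
S4 applies (level before this adjustment is 13 < 23, so +2): 13 + 2 = 15.
S6 applies: 15 + 1 = 16.
S8 applies (level before this adjustment is 16 < 26, so +1): 16 + 1 = 17.
Final offense level: 17.
Level 17 falls in the 12-21 band.
Fine table: Level 12-21 → £26,000–£34,000.

£26,000–£34,000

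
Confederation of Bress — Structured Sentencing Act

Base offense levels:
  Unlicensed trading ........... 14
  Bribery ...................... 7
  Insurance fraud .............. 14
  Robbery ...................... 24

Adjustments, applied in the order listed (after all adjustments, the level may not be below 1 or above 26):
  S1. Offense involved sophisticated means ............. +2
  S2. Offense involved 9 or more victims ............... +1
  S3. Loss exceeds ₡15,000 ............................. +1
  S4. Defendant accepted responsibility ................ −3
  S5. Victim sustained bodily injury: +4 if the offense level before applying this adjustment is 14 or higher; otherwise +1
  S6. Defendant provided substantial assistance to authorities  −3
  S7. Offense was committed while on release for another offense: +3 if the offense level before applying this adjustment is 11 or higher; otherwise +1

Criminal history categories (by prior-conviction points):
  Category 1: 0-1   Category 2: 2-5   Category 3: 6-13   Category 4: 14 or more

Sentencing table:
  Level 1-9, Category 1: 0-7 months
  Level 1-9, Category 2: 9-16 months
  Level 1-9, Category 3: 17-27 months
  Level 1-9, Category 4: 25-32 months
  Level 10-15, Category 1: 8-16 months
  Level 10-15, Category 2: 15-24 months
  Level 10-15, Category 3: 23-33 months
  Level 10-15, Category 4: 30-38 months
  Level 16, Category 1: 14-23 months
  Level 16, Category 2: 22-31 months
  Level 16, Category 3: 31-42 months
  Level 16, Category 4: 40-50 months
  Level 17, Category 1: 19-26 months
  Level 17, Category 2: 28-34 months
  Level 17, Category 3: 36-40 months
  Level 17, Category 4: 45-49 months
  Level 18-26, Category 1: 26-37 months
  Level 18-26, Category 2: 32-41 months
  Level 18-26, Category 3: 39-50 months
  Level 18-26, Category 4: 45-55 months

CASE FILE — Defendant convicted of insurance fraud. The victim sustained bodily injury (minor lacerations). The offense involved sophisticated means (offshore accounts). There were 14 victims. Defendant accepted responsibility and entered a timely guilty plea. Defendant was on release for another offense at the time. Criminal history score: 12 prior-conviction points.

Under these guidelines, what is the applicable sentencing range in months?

Base offense level for insurance fraud: 14.
S1 applies: 14 + 2 = 16.
S2 applies: 16 + 1 = 17.
S4 applies: 17 − 3 = 14.
S5 applies (level before this adjustment is 14 ≥ 14, so +4): 14 + 4 = 18.
S7 applies (level before this adjustment is 18 ≥ 11, so +3): 18 + 3 = 21.
Final offense level: 21.
Criminal history: 12 prior points → Category 3 (6-13).
Level 21 falls in the 18-26 band.
Grid: Level 18-26 × Category 3 = 39-50 months.

39-50 months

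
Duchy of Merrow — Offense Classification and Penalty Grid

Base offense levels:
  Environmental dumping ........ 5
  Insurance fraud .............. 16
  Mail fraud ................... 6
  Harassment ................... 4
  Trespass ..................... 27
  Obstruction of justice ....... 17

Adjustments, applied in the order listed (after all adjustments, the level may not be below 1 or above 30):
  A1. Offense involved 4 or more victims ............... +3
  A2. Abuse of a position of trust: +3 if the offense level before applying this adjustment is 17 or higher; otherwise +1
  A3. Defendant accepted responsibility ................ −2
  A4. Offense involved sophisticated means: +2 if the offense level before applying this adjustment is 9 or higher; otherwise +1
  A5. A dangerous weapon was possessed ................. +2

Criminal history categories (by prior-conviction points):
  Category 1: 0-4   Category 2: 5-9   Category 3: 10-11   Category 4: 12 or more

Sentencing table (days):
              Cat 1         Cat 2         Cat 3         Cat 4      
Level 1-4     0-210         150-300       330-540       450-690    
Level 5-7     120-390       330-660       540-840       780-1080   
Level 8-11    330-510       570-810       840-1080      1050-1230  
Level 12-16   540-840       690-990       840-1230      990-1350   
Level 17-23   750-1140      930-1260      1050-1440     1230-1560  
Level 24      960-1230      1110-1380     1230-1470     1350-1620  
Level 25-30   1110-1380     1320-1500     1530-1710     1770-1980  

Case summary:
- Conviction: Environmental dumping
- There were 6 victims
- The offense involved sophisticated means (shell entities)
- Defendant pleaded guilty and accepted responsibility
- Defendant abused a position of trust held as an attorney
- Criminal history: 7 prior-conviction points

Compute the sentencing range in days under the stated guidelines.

Base offense level for environmental dumping: 5.
A1 applies: 5 + 3 = 8.
A2 applies (level before this adjustment is 8 < 17, so +1): 8 + 1 = 9.
A3 applies: 9 − 2 = 7.
A4 applies (level before this adjustment is 7 < 9, so +1): 7 + 1 = 8.
Final offense level: 8.
Criminal history: 7 prior points → Category 2 (5-9).
Level 8 falls in the 8-11 band.
Grid: Level 8-11 × Category 2 = 570-810 days.

570-810 days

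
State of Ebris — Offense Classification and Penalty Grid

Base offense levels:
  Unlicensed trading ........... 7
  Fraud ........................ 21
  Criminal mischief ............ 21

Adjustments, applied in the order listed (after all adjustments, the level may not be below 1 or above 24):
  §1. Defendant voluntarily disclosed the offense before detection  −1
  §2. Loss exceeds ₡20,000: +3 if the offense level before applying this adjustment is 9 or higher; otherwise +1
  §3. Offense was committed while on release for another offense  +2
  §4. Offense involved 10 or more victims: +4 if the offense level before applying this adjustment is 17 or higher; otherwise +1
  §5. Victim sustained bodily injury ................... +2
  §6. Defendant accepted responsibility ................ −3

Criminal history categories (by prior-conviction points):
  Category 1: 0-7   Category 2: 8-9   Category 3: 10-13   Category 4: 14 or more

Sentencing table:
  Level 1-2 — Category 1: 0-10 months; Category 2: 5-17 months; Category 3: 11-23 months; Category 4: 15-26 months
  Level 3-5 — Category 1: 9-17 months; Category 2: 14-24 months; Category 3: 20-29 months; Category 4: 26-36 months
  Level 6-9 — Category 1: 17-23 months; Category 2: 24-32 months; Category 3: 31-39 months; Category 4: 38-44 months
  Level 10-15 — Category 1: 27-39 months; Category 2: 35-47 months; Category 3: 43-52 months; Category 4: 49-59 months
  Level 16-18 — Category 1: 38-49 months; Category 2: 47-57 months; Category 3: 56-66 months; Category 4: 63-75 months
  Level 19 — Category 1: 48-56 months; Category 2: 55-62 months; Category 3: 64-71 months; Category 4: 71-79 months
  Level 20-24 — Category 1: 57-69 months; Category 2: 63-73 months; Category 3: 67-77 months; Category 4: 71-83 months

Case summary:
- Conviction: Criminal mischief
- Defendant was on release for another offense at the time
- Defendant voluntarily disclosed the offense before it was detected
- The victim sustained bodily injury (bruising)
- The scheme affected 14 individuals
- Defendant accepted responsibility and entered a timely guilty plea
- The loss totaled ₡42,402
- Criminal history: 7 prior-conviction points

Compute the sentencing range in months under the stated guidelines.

57-69 months

Base offense level for criminal mischief: 21.
§1 applies: 21 − 1 = 20.
§2 applies (level before this adjustment is 20 ≥ 9, so +3): 20 + 3 = 23.
§3 applies: 23 + 2 = 25.
§4 applies (level before this adjustment is 25 ≥ 17, so +4): 25 + 4 = 29.
§5 applies: 29 + 2 = 31.
§6 applies: 31 − 3 = 28.
Level 28 exceeds the maximum of 24; capped at 24.
Final offense level: 24.
Criminal history: 7 prior points → Category 1 (0-7).
Level 24 falls in the 20-24 band.
Grid: Level 20-24 × Category 1 = 57-69 months.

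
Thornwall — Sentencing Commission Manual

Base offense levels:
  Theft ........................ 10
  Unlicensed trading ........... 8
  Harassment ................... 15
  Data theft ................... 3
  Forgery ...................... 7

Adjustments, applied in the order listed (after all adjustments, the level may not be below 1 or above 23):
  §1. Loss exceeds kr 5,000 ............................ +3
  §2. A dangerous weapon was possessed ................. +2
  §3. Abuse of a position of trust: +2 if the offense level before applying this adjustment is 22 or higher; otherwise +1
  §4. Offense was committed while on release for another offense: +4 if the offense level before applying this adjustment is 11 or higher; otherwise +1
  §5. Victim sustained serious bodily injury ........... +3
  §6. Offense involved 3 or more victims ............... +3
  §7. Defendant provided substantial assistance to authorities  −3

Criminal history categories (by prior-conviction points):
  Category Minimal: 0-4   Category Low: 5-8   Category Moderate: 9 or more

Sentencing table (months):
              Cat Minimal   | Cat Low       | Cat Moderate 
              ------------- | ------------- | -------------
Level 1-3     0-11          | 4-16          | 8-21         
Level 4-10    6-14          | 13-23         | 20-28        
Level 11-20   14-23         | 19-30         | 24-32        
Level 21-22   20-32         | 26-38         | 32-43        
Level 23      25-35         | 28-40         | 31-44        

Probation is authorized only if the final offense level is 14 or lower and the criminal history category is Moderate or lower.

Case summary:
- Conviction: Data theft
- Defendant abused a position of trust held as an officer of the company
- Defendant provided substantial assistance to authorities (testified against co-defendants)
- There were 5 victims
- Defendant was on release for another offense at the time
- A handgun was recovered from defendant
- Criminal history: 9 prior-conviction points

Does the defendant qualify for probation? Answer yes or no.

Base offense level for data theft: 3.
§1 does not apply.
§2 applies: 3 + 2 = 5.
§3 applies (level before this adjustment is 5 < 22, so +1): 5 + 1 = 6.
§4 applies (level before this adjustment is 6 < 11, so +1): 6 + 1 = 7.
§6 applies: 7 + 3 = 10.
§7 applies: 10 − 3 = 7.
Final offense level: 7.
Criminal history: 9 prior points → Category Moderate (9+).
Level 7 falls in the 4-10 band.
Grid: Level 4-10 × Category Moderate = 20-28 months.
Probation check: level 7 ≤ 14 and category Moderate ≤ Moderate → eligible.

Yes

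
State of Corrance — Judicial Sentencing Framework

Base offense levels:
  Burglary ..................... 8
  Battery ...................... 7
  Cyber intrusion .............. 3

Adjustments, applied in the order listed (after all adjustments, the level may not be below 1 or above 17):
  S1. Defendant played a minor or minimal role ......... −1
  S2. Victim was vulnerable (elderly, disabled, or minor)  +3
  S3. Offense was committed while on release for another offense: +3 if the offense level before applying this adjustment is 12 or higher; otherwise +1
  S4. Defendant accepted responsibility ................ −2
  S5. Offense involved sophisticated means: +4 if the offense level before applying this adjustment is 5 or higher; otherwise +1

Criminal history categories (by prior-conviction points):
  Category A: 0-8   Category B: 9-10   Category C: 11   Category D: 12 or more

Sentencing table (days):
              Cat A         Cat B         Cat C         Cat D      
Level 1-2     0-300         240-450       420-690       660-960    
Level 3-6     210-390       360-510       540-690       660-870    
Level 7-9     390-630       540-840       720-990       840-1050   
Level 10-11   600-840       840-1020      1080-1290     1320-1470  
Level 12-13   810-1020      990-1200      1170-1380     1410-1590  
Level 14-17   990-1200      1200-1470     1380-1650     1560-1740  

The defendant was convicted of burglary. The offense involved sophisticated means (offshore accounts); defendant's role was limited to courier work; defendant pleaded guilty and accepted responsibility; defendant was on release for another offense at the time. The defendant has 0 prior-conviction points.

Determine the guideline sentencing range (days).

600-840 days

Base offense level for burglary: 8.
S1 applies: 8 − 1 = 7.
S2 does not apply.
S3 applies (level before this adjustment is 7 < 12, so +1): 7 + 1 = 8.
S4 applies: 8 − 2 = 6.
S5 applies (level before this adjustment is 6 ≥ 5, so +4): 6 + 4 = 10.
Final offense level: 10.
Criminal history: 0 prior points → Category A (0-8).
Level 10 falls in the 10-11 band.
Grid: Level 10-11 × Category A = 600-840 days.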